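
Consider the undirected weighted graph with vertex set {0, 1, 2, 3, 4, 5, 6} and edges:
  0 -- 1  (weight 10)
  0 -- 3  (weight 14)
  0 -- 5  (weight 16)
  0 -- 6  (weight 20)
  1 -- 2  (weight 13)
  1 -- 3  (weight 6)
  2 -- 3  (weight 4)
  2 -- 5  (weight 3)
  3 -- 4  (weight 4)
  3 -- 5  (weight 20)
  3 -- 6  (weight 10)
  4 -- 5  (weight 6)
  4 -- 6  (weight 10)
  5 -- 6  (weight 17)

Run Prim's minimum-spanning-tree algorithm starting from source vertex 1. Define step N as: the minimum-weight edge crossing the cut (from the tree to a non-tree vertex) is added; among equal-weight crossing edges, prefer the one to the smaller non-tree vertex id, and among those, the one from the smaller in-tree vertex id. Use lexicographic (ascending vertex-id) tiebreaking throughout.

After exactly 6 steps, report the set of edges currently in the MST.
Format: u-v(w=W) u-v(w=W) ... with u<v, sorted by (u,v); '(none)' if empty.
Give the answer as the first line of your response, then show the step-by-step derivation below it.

0-1(w=10) 1-3(w=6) 2-3(w=4) 2-5(w=3) 3-4(w=4) 3-6(w=10)

step 1: add edge 1-3 (w=6); MST = {1-3(w=6)}
step 2: add edge 2-3 (w=4); MST = {1-3(w=6) 2-3(w=4)}
step 3: add edge 2-5 (w=3); MST = {1-3(w=6) 2-3(w=4) 2-5(w=3)}
step 4: add edge 3-4 (w=4); MST = {1-3(w=6) 2-3(w=4) 2-5(w=3) 3-4(w=4)}
step 5: add edge 0-1 (w=10); MST = {0-1(w=10) 1-3(w=6) 2-3(w=4) 2-5(w=3) 3-4(w=4)}
step 6: add edge 3-6 (w=10); MST = {0-1(w=10) 1-3(w=6) 2-3(w=4) 2-5(w=3) 3-4(w=4) 3-6(w=10)}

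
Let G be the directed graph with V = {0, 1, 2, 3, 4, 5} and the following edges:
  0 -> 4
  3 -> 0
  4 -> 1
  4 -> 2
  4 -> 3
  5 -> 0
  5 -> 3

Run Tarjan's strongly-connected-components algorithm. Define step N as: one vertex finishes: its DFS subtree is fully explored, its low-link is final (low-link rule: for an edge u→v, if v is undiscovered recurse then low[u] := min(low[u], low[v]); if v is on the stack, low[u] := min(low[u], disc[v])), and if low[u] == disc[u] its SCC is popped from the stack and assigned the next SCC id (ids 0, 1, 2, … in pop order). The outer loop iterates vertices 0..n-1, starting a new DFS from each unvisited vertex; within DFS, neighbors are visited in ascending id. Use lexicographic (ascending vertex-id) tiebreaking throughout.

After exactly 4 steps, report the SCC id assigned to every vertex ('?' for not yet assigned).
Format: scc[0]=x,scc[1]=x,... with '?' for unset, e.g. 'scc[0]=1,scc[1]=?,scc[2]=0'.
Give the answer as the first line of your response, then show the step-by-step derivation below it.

scc[0]=?,scc[1]=0,scc[2]=1,scc[3]=?,scc[4]=?,scc[5]=?

step 1: low=(low[0]=0,low[1]=2,low[2]=?,low[3]=?,low[4]=1,low[5]=?); scc=(scc[0]=?,scc[1]=0,scc[2]=?,scc[3]=?,scc[4]=?,scc[5]=?)
step 2: low=(low[0]=0,low[1]=2,low[2]=3,low[3]=?,low[4]=1,low[5]=?); scc=(scc[0]=?,scc[1]=0,scc[2]=1,scc[3]=?,scc[4]=?,scc[5]=?)
step 3: low=(low[0]=0,low[1]=2,low[2]=3,low[3]=0,low[4]=1,low[5]=?); scc=(scc[0]=?,scc[1]=0,scc[2]=1,scc[3]=?,scc[4]=?,scc[5]=?)
step 4: low=(low[0]=0,low[1]=2,low[2]=3,low[3]=0,low[4]=0,low[5]=?); scc=(scc[0]=?,scc[1]=0,scc[2]=1,scc[3]=?,scc[4]=?,scc[5]=?)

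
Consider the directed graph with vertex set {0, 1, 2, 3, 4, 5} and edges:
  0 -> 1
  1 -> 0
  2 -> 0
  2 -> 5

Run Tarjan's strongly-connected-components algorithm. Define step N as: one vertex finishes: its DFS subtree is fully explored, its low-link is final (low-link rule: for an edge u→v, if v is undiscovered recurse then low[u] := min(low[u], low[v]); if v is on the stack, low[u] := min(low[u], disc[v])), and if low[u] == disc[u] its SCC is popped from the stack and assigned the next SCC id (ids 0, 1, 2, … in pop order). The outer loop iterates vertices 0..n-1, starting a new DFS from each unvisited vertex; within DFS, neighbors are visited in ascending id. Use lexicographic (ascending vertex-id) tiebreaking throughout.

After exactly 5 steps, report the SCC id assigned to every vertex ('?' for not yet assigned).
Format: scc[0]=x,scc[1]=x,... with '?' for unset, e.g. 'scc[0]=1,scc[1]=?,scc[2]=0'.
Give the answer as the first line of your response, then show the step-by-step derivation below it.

scc[0]=0,scc[1]=0,scc[2]=2,scc[3]=3,scc[4]=?,scc[5]=1

step 1: low=(low[0]=0,low[1]=0,low[2]=?,low[3]=?,low[4]=?,low[5]=?); scc=(scc[0]=?,scc[1]=?,scc[2]=?,scc[3]=?,scc[4]=?,scc[5]=?)
step 2: low=(low[0]=0,low[1]=0,low[2]=?,low[3]=?,low[4]=?,low[5]=?); scc=(scc[0]=0,scc[1]=0,scc[2]=?,scc[3]=?,scc[4]=?,scc[5]=?)
step 3: low=(low[0]=0,low[1]=0,low[2]=2,low[3]=?,low[4]=?,low[5]=3); scc=(scc[0]=0,scc[1]=0,scc[2]=?,scc[3]=?,scc[4]=?,scc[5]=1)
step 4: low=(low[0]=0,low[1]=0,low[2]=2,low[3]=?,low[4]=?,low[5]=3); scc=(scc[0]=0,scc[1]=0,scc[2]=2,scc[3]=?,scc[4]=?,scc[5]=1)
step 5: low=(low[0]=0,low[1]=0,low[2]=2,low[3]=4,low[4]=?,low[5]=3); scc=(scc[0]=0,scc[1]=0,scc[2]=2,scc[3]=3,scc[4]=?,scc[5]=1)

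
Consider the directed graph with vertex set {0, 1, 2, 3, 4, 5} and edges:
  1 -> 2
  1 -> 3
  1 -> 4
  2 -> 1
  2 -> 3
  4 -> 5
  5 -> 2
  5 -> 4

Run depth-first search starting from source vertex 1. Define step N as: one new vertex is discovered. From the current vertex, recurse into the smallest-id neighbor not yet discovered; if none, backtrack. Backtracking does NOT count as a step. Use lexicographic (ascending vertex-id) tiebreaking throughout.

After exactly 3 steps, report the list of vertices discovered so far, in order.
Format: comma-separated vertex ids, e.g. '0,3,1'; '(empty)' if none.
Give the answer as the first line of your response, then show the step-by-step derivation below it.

1,2,3

step 1: discover 1; path=1; order=1
step 2: discover 2; path=1>2; order=1,2
step 3: discover 3; path=1>2>3; order=1,2,3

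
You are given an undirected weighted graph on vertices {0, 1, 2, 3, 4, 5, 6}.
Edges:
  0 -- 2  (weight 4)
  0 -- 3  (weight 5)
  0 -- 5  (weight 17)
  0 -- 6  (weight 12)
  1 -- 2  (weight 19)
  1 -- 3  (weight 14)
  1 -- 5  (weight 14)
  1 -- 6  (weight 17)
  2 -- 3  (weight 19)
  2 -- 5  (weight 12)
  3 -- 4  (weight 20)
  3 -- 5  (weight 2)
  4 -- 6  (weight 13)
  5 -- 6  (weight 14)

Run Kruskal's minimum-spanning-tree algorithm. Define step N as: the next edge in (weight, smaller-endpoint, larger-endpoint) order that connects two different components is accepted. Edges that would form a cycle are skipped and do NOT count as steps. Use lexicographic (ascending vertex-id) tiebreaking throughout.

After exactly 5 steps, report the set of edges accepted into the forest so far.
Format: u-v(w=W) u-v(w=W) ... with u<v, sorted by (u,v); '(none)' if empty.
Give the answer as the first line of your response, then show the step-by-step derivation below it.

0-2(w=4) 0-3(w=5) 0-6(w=12) 3-5(w=2) 4-6(w=13)

step 1: add edge 3-5 (w=2); MST = {3-5(w=2)}
step 2: add edge 0-2 (w=4); MST = {0-2(w=4) 3-5(w=2)}
step 3: add edge 0-3 (w=5); MST = {0-2(w=4) 0-3(w=5) 3-5(w=2)}
step 4: add edge 0-6 (w=12); MST = {0-2(w=4) 0-3(w=5) 0-6(w=12) 3-5(w=2)}
step 5: add edge 4-6 (w=13); MST = {0-2(w=4) 0-3(w=5) 0-6(w=12) 3-5(w=2) 4-6(w=13)}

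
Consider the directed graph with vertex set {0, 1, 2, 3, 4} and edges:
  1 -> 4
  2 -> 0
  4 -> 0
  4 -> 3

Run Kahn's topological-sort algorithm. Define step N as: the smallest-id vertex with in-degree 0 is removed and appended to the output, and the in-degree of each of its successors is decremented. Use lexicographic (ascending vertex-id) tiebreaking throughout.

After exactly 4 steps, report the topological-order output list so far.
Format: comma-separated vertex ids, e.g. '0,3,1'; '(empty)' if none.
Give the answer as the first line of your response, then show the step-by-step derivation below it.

1,2,4,0

step 1: output 1; order=[1]; indeg=(2,0,0,1,0)
step 2: output 2; order=[1,2]; indeg=(1,0,0,1,0)
step 3: output 4; order=[1,2,4]; indeg=(0,0,0,0,0)
step 4: output 0; order=[1,2,4,0]; indeg=(0,0,0,0,0)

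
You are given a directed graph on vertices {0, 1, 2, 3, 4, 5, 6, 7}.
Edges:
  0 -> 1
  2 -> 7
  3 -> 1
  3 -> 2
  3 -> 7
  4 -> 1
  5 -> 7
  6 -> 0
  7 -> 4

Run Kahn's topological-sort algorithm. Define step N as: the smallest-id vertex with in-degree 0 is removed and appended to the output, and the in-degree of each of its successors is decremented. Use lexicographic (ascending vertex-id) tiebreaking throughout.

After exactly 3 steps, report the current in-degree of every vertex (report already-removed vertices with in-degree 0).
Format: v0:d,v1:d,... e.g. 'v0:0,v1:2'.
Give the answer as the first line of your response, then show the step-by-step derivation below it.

v0:1,v1:2,v2:0,v3:0,v4:1,v5:0,v6:0,v7:0

step 1: output 3; order=[3]; indeg=(1,2,0,0,1,0,0,2)
step 2: output 2; order=[3,2]; indeg=(1,2,0,0,1,0,0,1)
step 3: output 5; order=[3,2,5]; indeg=(1,2,0,0,1,0,0,0)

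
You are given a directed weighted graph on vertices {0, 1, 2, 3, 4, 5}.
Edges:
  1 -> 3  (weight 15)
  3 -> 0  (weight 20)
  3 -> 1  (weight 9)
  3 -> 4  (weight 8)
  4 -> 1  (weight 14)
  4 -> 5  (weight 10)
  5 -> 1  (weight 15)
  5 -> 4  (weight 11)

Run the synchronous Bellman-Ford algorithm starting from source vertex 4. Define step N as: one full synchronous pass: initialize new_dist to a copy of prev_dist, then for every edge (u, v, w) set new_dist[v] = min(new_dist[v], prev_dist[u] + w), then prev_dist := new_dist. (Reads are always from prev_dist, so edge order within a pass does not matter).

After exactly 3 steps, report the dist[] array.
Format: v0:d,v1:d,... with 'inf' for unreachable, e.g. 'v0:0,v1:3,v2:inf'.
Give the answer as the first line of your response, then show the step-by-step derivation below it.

v0:49,v1:14,v2:inf,v3:29,v4:0,v5:10

step 1: dist = v0:inf,v1:14,v2:inf,v3:inf,v4:0,v5:10
step 2: dist = v0:inf,v1:14,v2:inf,v3:29,v4:0,v5:10
step 3: dist = v0:49,v1:14,v2:inf,v3:29,v4:0,v5:10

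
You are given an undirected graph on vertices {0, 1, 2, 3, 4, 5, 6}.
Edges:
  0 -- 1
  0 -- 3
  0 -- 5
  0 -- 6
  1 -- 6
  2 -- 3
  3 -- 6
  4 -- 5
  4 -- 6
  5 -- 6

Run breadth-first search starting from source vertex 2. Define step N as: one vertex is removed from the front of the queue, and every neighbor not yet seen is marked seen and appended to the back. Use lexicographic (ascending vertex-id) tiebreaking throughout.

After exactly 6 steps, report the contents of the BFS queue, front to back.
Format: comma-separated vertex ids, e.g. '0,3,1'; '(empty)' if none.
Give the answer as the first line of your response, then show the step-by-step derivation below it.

4

step 1: dequeue 2; queue=[3]; order=2
step 2: dequeue 3; queue=[0,6]; order=2,3
step 3: dequeue 0; queue=[6,1,5]; order=2,3,0
step 4: dequeue 6; queue=[1,5,4]; order=2,3,0,6
step 5: dequeue 1; queue=[5,4]; order=2,3,0,6,1
step 6: dequeue 5; queue=[4]; order=2,3,0,6,1,5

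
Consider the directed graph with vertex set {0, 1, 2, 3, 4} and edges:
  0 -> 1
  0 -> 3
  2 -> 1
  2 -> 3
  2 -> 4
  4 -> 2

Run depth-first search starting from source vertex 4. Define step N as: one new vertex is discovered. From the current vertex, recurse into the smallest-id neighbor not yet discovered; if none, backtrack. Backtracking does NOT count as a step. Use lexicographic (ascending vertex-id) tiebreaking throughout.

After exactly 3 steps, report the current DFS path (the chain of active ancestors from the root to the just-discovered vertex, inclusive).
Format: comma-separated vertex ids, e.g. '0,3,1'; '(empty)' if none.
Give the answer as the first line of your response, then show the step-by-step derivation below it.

4,2,1

step 1: discover 4; path=4; order=4
step 2: discover 2; path=4>2; order=4,2
step 3: discover 1; path=4>2>1; order=4,2,1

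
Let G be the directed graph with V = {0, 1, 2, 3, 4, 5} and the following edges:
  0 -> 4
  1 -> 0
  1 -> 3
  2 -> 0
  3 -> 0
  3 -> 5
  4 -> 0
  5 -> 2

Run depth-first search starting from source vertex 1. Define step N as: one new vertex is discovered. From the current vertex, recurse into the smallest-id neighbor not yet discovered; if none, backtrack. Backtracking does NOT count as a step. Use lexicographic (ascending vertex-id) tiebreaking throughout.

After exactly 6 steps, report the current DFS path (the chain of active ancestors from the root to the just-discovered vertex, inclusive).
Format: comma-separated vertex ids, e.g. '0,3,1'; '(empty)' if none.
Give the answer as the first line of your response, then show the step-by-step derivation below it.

1,3,5,2

step 1: discover 1; path=1; order=1
step 2: discover 0; path=1>0; order=1,0
step 3: discover 4; path=1>0>4; order=1,0,4
step 4: discover 3; path=1>3; order=1,0,4,3
step 5: discover 5; path=1>3>5; order=1,0,4,3,5
step 6: discover 2; path=1>3>5>2; order=1,0,4,3,5,2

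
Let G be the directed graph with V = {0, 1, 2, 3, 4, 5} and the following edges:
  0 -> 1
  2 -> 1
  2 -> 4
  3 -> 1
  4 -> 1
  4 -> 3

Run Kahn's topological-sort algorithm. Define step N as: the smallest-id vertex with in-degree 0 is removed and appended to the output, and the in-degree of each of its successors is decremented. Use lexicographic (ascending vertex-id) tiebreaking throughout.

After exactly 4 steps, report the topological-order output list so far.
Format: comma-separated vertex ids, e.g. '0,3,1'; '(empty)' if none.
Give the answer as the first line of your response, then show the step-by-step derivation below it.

0,2,4,3

step 1: output 0; order=[0]; indeg=(0,3,0,1,1,0)
step 2: output 2; order=[0,2]; indeg=(0,2,0,1,0,0)
step 3: output 4; order=[0,2,4]; indeg=(0,1,0,0,0,0)
step 4: output 3; order=[0,2,4,3]; indeg=(0,0,0,0,0,0)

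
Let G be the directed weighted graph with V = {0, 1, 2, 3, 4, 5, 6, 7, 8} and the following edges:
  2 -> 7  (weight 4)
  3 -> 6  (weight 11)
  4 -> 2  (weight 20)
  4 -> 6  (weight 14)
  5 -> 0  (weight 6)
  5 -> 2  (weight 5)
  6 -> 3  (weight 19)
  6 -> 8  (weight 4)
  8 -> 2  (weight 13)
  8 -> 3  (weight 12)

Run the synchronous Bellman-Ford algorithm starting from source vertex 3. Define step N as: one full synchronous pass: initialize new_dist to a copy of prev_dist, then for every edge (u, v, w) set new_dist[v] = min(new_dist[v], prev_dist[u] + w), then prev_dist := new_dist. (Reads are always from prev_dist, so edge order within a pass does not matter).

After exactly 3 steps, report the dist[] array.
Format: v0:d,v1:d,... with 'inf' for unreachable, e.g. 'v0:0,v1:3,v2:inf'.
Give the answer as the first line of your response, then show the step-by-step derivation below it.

v0:inf,v1:inf,v2:28,v3:0,v4:inf,v5:inf,v6:11,v7:inf,v8:15

step 1: dist = v0:inf,v1:inf,v2:inf,v3:0,v4:inf,v5:inf,v6:11,v7:inf,v8:inf
step 2: dist = v0:inf,v1:inf,v2:inf,v3:0,v4:inf,v5:inf,v6:11,v7:inf,v8:15
step 3: dist = v0:inf,v1:inf,v2:28,v3:0,v4:inf,v5:inf,v6:11,v7:inf,v8:15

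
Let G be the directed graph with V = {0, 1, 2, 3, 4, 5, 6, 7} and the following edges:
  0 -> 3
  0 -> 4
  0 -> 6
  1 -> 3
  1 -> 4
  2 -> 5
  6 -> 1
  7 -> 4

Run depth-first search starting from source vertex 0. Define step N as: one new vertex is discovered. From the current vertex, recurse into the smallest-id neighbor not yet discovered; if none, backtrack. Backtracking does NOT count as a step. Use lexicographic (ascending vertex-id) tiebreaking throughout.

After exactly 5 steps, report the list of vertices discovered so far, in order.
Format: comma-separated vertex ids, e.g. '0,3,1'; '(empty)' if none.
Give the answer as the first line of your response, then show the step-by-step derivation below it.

0,3,4,6,1

step 1: discover 0; path=0; order=0
step 2: discover 3; path=0>3; order=0,3
step 3: discover 4; path=0>4; order=0,3,4
step 4: discover 6; path=0>6; order=0,3,4,6
step 5: discover 1; path=0>6>1; order=0,3,4,6,1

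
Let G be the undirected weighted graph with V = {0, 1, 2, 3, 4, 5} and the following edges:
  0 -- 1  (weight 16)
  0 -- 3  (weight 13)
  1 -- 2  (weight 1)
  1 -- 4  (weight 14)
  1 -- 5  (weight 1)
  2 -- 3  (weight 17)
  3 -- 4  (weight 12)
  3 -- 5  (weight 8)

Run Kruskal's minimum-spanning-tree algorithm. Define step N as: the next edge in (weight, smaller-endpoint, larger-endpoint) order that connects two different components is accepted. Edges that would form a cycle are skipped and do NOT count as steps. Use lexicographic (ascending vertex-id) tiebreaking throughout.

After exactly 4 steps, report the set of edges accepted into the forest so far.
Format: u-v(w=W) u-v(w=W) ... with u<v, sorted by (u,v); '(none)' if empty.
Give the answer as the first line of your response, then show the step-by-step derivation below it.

1-2(w=1) 1-5(w=1) 3-4(w=12) 3-5(w=8)

step 1: add edge 1-2 (w=1); MST = {1-2(w=1)}
step 2: add edge 1-5 (w=1); MST = {1-2(w=1) 1-5(w=1)}
step 3: add edge 3-5 (w=8); MST = {1-2(w=1) 1-5(w=1) 3-5(w=8)}
step 4: add edge 3-4 (w=12); MST = {1-2(w=1) 1-5(w=1) 3-4(w=12) 3-5(w=8)}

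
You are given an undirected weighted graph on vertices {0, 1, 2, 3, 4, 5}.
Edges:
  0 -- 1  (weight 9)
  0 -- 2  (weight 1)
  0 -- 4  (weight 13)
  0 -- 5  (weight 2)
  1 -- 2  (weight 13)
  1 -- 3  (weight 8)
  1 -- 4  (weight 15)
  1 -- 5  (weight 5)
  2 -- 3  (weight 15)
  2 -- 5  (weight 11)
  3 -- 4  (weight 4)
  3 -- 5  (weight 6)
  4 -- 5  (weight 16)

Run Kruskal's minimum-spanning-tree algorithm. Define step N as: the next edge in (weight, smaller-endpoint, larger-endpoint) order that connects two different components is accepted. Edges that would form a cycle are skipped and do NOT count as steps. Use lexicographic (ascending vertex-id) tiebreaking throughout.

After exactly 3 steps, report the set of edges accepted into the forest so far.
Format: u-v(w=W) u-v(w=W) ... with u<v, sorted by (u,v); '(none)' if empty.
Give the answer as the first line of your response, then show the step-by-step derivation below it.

0-2(w=1) 0-5(w=2) 3-4(w=4)

step 1: add edge 0-2 (w=1); MST = {0-2(w=1)}
step 2: add edge 0-5 (w=2); MST = {0-2(w=1) 0-5(w=2)}
step 3: add edge 3-4 (w=4); MST = {0-2(w=1) 0-5(w=2) 3-4(w=4)}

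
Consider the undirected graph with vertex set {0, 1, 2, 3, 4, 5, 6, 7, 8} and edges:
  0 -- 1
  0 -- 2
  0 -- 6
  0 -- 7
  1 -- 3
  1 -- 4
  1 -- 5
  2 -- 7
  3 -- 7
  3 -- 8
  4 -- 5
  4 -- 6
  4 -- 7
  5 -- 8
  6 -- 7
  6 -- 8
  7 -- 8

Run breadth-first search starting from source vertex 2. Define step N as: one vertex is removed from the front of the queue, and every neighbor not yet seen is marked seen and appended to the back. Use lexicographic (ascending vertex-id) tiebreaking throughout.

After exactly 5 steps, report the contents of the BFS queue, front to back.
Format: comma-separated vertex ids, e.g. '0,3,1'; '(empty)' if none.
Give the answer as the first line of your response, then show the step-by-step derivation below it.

3,4,8,5

step 1: dequeue 2; queue=[0,7]; order=2
step 2: dequeue 0; queue=[7,1,6]; order=2,0
step 3: dequeue 7; queue=[1,6,3,4,8]; order=2,0,7
step 4: dequeue 1; queue=[6,3,4,8,5]; order=2,0,7,1
step 5: dequeue 6; queue=[3,4,8,5]; order=2,0,7,1,6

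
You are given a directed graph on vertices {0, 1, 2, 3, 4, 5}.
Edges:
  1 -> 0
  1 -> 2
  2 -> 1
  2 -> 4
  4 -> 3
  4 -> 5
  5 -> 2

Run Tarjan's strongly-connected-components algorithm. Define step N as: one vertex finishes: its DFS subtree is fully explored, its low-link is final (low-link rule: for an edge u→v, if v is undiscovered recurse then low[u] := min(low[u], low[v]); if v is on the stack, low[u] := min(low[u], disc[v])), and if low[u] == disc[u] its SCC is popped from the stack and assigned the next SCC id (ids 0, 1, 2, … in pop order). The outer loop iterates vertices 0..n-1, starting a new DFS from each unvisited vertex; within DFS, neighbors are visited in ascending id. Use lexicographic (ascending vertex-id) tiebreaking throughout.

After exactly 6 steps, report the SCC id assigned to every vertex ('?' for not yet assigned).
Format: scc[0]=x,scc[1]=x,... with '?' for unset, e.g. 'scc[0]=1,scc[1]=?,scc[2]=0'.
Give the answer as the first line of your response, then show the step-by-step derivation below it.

scc[0]=0,scc[1]=2,scc[2]=2,scc[3]=1,scc[4]=2,scc[5]=2

step 1: low=(low[0]=0,low[1]=?,low[2]=?,low[3]=?,low[4]=?,low[5]=?); scc=(scc[0]=0,scc[1]=?,scc[2]=?,scc[3]=?,scc[4]=?,scc[5]=?)
step 2: low=(low[0]=0,low[1]=1,low[2]=1,low[3]=4,low[4]=3,low[5]=?); scc=(scc[0]=0,scc[1]=?,scc[2]=?,scc[3]=1,scc[4]=?,scc[5]=?)
step 3: low=(low[0]=0,low[1]=1,low[2]=1,low[3]=4,low[4]=3,low[5]=2); scc=(scc[0]=0,scc[1]=?,scc[2]=?,scc[3]=1,scc[4]=?,scc[5]=?)
step 4: low=(low[0]=0,low[1]=1,low[2]=1,low[3]=4,low[4]=2,low[5]=2); scc=(scc[0]=0,scc[1]=?,scc[2]=?,scc[3]=1,scc[4]=?,scc[5]=?)
step 5: low=(low[0]=0,low[1]=1,low[2]=1,low[3]=4,low[4]=2,low[5]=2); scc=(scc[0]=0,scc[1]=?,scc[2]=?,scc[3]=1,scc[4]=?,scc[5]=?)
step 6: low=(low[0]=0,low[1]=1,low[2]=1,low[3]=4,low[4]=2,low[5]=2); scc=(scc[0]=0,scc[1]=2,scc[2]=2,scc[3]=1,scc[4]=2,scc[5]=2)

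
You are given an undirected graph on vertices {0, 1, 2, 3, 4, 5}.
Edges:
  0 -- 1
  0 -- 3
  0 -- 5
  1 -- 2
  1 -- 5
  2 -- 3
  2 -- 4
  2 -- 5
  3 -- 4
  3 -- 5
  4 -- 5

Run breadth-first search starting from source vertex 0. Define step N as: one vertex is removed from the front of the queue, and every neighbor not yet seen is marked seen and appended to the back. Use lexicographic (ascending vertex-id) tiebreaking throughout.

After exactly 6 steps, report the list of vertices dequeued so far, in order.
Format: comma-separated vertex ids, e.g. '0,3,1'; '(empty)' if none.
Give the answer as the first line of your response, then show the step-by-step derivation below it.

0,1,3,5,2,4

step 1: dequeue 0; queue=[1,3,5]; order=0
step 2: dequeue 1; queue=[3,5,2]; order=0,1
step 3: dequeue 3; queue=[5,2,4]; order=0,1,3
step 4: dequeue 5; queue=[2,4]; order=0,1,3,5
step 5: dequeue 2; queue=[4]; order=0,1,3,5,2
step 6: dequeue 4; queue=[(empty)]; order=0,1,3,5,2,4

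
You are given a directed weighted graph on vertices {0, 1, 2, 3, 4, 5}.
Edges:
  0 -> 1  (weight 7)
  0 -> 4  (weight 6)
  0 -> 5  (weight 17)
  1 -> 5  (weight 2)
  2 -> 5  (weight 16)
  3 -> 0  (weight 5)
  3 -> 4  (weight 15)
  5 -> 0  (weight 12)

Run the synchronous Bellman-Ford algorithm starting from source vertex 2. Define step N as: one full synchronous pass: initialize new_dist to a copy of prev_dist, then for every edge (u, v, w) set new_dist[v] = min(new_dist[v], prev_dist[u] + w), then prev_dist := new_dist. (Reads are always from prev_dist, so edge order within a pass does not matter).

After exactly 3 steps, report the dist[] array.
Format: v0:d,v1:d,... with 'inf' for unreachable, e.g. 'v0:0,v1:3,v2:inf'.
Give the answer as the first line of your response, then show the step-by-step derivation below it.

v0:28,v1:35,v2:0,v3:inf,v4:34,v5:16

step 1: dist = v0:inf,v1:inf,v2:0,v3:inf,v4:inf,v5:16
step 2: dist = v0:28,v1:inf,v2:0,v3:inf,v4:inf,v5:16
step 3: dist = v0:28,v1:35,v2:0,v3:inf,v4:34,v5:16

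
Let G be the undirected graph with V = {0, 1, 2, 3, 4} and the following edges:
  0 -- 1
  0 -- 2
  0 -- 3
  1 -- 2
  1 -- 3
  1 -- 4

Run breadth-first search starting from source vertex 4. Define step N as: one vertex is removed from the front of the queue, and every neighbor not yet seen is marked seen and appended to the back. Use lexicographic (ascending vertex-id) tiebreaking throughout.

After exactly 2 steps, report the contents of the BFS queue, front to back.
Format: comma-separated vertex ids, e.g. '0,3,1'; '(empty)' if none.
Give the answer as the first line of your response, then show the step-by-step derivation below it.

0,2,3

step 1: dequeue 4; queue=[1]; order=4
step 2: dequeue 1; queue=[0,2,3]; order=4,1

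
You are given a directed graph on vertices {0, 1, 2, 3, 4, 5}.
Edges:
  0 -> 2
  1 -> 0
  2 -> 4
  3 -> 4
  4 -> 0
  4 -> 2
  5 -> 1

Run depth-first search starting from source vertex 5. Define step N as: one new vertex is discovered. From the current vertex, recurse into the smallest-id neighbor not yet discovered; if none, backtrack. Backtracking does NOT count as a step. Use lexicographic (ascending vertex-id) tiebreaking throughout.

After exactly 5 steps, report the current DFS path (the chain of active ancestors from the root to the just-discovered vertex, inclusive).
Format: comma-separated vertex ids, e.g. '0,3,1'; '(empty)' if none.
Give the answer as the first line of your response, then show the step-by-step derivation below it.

5,1,0,2,4

step 1: discover 5; path=5; order=5
step 2: discover 1; path=5>1; order=5,1
step 3: discover 0; path=5>1>0; order=5,1,0
step 4: discover 2; path=5>1>0>2; order=5,1,0,2
step 5: discover 4; path=5>1>0>2>4; order=5,1,0,2,4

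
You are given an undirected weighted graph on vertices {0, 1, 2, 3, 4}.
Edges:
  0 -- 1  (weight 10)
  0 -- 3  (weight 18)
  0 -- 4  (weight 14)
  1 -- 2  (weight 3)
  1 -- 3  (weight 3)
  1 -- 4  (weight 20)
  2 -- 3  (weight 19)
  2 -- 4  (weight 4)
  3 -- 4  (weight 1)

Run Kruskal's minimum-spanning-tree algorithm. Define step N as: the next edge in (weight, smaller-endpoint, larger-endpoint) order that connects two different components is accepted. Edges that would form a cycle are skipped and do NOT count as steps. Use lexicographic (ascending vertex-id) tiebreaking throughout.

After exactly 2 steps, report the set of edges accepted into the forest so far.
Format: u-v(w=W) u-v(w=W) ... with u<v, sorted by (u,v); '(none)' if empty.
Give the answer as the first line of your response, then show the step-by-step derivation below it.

1-2(w=3) 3-4(w=1)

step 1: add edge 3-4 (w=1); MST = {3-4(w=1)}
step 2: add edge 1-2 (w=3); MST = {1-2(w=3) 3-4(w=1)}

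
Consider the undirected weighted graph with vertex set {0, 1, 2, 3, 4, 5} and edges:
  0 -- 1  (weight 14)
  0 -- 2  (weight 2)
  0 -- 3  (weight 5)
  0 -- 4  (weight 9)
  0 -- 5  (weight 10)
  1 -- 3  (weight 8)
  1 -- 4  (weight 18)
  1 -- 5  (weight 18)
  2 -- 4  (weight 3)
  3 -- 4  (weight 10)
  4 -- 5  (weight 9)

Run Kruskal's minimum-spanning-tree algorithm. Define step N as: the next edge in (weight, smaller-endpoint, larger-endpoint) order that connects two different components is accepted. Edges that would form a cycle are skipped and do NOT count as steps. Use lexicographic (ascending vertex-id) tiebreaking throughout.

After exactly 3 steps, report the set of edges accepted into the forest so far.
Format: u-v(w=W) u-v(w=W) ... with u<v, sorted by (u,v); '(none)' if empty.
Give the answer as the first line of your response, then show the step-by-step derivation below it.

0-2(w=2) 0-3(w=5) 2-4(w=3)

step 1: add edge 0-2 (w=2); MST = {0-2(w=2)}
step 2: add edge 2-4 (w=3); MST = {0-2(w=2) 2-4(w=3)}
step 3: add edge 0-3 (w=5); MST = {0-2(w=2) 0-3(w=5) 2-4(w=3)}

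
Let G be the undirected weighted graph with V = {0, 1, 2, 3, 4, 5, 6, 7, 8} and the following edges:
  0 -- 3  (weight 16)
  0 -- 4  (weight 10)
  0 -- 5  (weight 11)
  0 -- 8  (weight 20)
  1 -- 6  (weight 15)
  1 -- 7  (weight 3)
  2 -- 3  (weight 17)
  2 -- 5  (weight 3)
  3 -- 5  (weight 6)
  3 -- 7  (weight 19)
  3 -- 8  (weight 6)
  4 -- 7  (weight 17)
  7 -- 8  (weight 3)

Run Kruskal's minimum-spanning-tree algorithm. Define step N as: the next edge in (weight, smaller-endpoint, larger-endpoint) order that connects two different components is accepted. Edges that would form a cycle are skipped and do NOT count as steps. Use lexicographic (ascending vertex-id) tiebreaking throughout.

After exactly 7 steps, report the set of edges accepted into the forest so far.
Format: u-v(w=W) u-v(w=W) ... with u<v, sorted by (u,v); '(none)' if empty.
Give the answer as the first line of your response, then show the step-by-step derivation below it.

0-4(w=10) 0-5(w=11) 1-7(w=3) 2-5(w=3) 3-5(w=6) 3-8(w=6) 7-8(w=3)

step 1: add edge 1-7 (w=3); MST = {1-7(w=3)}
step 2: add edge 2-5 (w=3); MST = {1-7(w=3) 2-5(w=3)}
step 3: add edge 7-8 (w=3); MST = {1-7(w=3) 2-5(w=3) 7-8(w=3)}
step 4: add edge 3-5 (w=6); MST = {1-7(w=3) 2-5(w=3) 3-5(w=6) 7-8(w=3)}
step 5: add edge 3-8 (w=6); MST = {1-7(w=3) 2-5(w=3) 3-5(w=6) 3-8(w=6) 7-8(w=3)}
step 6: add edge 0-4 (w=10); MST = {0-4(w=10) 1-7(w=3) 2-5(w=3) 3-5(w=6) 3-8(w=6) 7-8(w=3)}
step 7: add edge 0-5 (w=11); MST = {0-4(w=10) 0-5(w=11) 1-7(w=3) 2-5(w=3) 3-5(w=6) 3-8(w=6) 7-8(w=3)}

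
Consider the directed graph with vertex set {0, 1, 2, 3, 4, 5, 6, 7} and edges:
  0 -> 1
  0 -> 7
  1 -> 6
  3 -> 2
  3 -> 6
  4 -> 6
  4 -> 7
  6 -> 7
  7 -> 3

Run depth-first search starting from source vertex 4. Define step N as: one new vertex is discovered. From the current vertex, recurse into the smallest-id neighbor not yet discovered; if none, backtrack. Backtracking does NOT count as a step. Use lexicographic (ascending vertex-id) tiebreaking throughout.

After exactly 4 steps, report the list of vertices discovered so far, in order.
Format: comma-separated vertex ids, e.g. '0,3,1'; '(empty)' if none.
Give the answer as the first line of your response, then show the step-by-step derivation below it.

4,6,7,3

step 1: discover 4; path=4; order=4
step 2: discover 6; path=4>6; order=4,6
step 3: discover 7; path=4>6>7; order=4,6,7
step 4: discover 3; path=4>6>7>3; order=4,6,7,3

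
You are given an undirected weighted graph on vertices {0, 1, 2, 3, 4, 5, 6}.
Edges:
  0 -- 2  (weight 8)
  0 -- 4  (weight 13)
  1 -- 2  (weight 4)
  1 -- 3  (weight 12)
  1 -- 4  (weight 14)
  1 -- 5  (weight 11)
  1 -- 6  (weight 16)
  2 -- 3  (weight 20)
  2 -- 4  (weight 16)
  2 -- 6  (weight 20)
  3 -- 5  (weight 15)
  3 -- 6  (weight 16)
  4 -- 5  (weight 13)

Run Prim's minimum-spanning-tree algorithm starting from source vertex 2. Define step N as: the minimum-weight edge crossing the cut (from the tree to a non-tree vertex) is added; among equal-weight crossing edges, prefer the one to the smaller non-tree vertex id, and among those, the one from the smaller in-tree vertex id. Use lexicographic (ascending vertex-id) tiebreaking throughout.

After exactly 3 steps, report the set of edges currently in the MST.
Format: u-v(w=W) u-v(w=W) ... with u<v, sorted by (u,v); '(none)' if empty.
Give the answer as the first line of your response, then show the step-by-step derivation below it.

0-2(w=8) 1-2(w=4) 1-5(w=11)

step 1: add edge 1-2 (w=4); MST = {1-2(w=4)}
step 2: add edge 0-2 (w=8); MST = {0-2(w=8) 1-2(w=4)}
step 3: add edge 1-5 (w=11); MST = {0-2(w=8) 1-2(w=4) 1-5(w=11)}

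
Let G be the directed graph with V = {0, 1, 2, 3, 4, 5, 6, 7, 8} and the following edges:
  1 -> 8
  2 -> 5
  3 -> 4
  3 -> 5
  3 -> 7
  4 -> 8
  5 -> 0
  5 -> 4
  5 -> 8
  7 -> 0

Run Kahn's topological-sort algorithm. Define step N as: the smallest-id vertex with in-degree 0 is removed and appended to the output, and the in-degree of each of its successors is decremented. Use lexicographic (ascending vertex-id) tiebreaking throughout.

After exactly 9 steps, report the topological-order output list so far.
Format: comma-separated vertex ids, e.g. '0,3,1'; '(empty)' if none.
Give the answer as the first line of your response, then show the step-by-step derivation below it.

1,2,3,5,4,6,7,0,8

step 1: output 1; order=[1]; indeg=(2,0,0,0,2,2,0,1,2)
step 2: output 2; order=[1,2]; indeg=(2,0,0,0,2,1,0,1,2)
step 3: output 3; order=[1,2,3]; indeg=(2,0,0,0,1,0,0,0,2)
step 4: output 5; order=[1,2,3,5]; indeg=(1,0,0,0,0,0,0,0,1)
step 5: output 4; order=[1,2,3,5,4]; indeg=(1,0,0,0,0,0,0,0,0)
step 6: output 6; order=[1,2,3,5,4,6]; indeg=(1,0,0,0,0,0,0,0,0)
step 7: output 7; order=[1,2,3,5,4,6,7]; indeg=(0,0,0,0,0,0,0,0,0)
step 8: output 0; order=[1,2,3,5,4,6,7,0]; indeg=(0,0,0,0,0,0,0,0,0)
step 9: output 8; order=[1,2,3,5,4,6,7,0,8]; indeg=(0,0,0,0,0,0,0,0,0)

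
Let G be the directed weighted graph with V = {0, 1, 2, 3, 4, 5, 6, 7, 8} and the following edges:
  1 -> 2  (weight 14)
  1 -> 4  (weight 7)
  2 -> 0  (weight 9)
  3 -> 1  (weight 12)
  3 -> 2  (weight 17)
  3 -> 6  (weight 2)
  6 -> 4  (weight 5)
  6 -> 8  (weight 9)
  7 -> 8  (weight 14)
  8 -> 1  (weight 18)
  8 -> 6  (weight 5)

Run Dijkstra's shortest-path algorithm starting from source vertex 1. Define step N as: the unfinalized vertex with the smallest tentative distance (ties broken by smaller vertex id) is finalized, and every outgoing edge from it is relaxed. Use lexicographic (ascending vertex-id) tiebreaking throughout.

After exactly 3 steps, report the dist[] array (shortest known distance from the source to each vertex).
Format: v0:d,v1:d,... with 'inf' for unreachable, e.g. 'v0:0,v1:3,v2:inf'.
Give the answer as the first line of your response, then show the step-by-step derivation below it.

v0:23,v1:0,v2:14,v3:inf,v4:7,v5:inf,v6:inf,v7:inf,v8:inf

step 1: dist = v0:inf,v1:0,v2:14,v3:inf,v4:7,v5:inf,v6:inf,v7:inf,v8:inf
step 2: dist = v0:inf,v1:0,v2:14,v3:inf,v4:7,v5:inf,v6:inf,v7:inf,v8:inf
step 3: dist = v0:23,v1:0,v2:14,v3:inf,v4:7,v5:inf,v6:inf,v7:inf,v8:inf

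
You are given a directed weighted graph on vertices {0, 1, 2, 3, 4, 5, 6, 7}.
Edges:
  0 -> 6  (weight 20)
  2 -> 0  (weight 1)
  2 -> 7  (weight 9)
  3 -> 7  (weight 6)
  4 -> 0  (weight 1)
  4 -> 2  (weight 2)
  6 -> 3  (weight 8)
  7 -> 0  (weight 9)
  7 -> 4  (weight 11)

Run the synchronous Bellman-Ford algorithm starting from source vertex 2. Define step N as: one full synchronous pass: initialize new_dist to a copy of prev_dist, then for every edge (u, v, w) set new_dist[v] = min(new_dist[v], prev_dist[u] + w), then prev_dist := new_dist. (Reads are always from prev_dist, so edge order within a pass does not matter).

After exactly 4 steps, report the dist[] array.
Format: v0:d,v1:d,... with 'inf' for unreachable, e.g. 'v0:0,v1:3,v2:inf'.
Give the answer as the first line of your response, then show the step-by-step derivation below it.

v0:1,v1:inf,v2:0,v3:29,v4:20,v5:inf,v6:21,v7:9

step 1: dist = v0:1,v1:inf,v2:0,v3:inf,v4:inf,v5:inf,v6:inf,v7:9
step 2: dist = v0:1,v1:inf,v2:0,v3:inf,v4:20,v5:inf,v6:21,v7:9
step 3: dist = v0:1,v1:inf,v2:0,v3:29,v4:20,v5:inf,v6:21,v7:9
step 4: dist = v0:1,v1:inf,v2:0,v3:29,v4:20,v5:inf,v6:21,v7:9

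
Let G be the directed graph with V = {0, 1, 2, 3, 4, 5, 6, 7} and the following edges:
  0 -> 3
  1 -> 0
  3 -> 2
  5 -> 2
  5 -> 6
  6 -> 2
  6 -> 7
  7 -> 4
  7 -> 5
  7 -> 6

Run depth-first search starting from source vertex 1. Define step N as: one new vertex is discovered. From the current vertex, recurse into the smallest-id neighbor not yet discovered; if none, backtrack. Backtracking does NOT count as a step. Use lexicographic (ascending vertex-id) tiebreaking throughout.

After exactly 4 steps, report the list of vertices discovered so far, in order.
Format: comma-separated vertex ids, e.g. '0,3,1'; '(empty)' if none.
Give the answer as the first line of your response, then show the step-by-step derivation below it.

1,0,3,2

step 1: discover 1; path=1; order=1
step 2: discover 0; path=1>0; order=1,0
step 3: discover 3; path=1>0>3; order=1,0,3
step 4: discover 2; path=1>0>3>2; order=1,0,3,2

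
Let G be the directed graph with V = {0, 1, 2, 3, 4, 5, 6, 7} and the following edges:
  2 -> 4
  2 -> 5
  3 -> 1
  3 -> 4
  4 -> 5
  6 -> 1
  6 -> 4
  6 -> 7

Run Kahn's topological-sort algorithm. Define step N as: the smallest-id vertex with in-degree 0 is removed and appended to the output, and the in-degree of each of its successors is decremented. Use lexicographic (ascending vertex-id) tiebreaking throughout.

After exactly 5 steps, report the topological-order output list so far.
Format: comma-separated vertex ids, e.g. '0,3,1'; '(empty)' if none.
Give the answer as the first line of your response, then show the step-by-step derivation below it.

0,2,3,6,1

step 1: output 0; order=[0]; indeg=(0,2,0,0,3,2,0,1)
step 2: output 2; order=[0,2]; indeg=(0,2,0,0,2,1,0,1)
step 3: output 3; order=[0,2,3]; indeg=(0,1,0,0,1,1,0,1)
step 4: output 6; order=[0,2,3,6]; indeg=(0,0,0,0,0,1,0,0)
step 5: output 1; order=[0,2,3,6,1]; indeg=(0,0,0,0,0,1,0,0)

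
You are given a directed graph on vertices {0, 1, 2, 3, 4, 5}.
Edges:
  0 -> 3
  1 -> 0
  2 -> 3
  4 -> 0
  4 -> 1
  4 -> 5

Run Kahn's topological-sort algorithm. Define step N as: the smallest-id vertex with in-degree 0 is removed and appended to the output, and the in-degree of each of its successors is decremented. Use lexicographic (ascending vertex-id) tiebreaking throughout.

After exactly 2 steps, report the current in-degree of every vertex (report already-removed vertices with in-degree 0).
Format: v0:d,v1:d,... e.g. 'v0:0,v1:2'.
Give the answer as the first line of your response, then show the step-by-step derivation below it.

v0:1,v1:0,v2:0,v3:1,v4:0,v5:0

step 1: output 2; order=[2]; indeg=(2,1,0,1,0,1)
step 2: output 4; order=[2,4]; indeg=(1,0,0,1,0,0)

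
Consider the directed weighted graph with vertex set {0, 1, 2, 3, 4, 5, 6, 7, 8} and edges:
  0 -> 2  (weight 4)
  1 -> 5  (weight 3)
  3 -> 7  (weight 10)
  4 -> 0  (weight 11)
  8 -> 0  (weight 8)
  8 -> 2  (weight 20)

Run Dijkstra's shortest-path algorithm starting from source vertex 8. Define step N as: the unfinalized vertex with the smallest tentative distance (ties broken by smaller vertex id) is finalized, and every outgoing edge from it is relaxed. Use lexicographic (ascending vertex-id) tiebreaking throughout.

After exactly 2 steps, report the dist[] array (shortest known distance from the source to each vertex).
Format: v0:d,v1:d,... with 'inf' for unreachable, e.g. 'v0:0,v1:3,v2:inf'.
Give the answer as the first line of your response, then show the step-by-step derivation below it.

v0:8,v1:inf,v2:12,v3:inf,v4:inf,v5:inf,v6:inf,v7:inf,v8:0

step 1: dist = v0:8,v1:inf,v2:20,v3:inf,v4:inf,v5:inf,v6:inf,v7:inf,v8:0
step 2: dist = v0:8,v1:inf,v2:12,v3:inf,v4:inf,v5:inf,v6:inf,v7:inf,v8:0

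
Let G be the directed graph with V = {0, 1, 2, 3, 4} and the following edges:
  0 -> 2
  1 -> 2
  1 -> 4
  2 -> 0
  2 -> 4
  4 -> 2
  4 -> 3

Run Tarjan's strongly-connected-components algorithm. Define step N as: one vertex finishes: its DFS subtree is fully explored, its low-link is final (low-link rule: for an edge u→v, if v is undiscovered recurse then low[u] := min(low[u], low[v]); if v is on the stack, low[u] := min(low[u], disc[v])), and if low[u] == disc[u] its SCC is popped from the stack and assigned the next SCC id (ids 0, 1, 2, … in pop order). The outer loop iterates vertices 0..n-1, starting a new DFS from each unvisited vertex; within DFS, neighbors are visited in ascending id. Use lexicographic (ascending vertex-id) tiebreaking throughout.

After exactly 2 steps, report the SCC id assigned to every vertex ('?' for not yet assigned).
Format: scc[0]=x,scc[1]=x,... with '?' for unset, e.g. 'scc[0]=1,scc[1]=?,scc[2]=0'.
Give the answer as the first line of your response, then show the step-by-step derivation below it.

scc[0]=?,scc[1]=?,scc[2]=?,scc[3]=0,scc[4]=?

step 1: low=(low[0]=0,low[1]=?,low[2]=0,low[3]=3,low[4]=1); scc=(scc[0]=?,scc[1]=?,scc[2]=?,scc[3]=0,scc[4]=?)
step 2: low=(low[0]=0,low[1]=?,low[2]=0,low[3]=3,low[4]=1); scc=(scc[0]=?,scc[1]=?,scc[2]=?,scc[3]=0,scc[4]=?)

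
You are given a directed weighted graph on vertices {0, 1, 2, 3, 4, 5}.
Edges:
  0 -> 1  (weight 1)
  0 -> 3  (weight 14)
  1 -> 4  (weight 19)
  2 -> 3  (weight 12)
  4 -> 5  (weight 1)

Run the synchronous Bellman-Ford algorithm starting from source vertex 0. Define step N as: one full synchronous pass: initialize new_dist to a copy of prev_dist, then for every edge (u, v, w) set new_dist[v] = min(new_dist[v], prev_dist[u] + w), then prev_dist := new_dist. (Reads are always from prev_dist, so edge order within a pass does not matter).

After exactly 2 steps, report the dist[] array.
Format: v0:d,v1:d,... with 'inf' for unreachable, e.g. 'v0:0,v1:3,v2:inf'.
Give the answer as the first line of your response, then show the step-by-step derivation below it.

v0:0,v1:1,v2:inf,v3:14,v4:20,v5:inf

step 1: dist = v0:0,v1:1,v2:inf,v3:14,v4:inf,v5:inf
step 2: dist = v0:0,v1:1,v2:inf,v3:14,v4:20,v5:inf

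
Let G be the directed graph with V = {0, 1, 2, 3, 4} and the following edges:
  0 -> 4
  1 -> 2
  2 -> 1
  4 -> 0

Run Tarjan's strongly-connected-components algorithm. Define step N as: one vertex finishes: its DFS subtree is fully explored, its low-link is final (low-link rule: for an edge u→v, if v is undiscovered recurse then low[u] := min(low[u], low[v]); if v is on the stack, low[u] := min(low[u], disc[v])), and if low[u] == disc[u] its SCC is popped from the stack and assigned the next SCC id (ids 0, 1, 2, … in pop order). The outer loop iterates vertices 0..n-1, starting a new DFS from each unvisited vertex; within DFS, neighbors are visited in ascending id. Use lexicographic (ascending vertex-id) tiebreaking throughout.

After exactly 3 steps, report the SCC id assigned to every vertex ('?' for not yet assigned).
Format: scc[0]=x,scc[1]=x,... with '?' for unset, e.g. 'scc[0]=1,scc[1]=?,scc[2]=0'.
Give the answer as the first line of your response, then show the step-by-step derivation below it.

scc[0]=0,scc[1]=?,scc[2]=?,scc[3]=?,scc[4]=0

step 1: low=(low[0]=0,low[1]=?,low[2]=?,low[3]=?,low[4]=0); scc=(scc[0]=?,scc[1]=?,scc[2]=?,scc[3]=?,scc[4]=?)
step 2: low=(low[0]=0,low[1]=?,low[2]=?,low[3]=?,low[4]=0); scc=(scc[0]=0,scc[1]=?,scc[2]=?,scc[3]=?,scc[4]=0)
step 3: low=(low[0]=0,low[1]=2,low[2]=2,low[3]=?,low[4]=0); scc=(scc[0]=0,scc[1]=?,scc[2]=?,scc[3]=?,scc[4]=0)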